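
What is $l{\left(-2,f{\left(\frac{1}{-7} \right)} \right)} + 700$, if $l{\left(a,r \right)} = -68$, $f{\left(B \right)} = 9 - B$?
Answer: $632$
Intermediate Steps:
$l{\left(-2,f{\left(\frac{1}{-7} \right)} \right)} + 700 = -68 + 700 = 632$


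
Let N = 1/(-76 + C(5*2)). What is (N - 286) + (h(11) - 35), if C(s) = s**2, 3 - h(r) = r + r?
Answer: -8159/24 ≈ -339.96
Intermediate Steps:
h(r) = 3 - 2*r (h(r) = 3 - (r + r) = 3 - 2*r)
N = 1/24 (N = 1/(-76 + (5*2)**2) = 1/(-76 + 10**2) = 1/(-76 + 100) = 1/24 ≈ 0.041667)
(N - 286) + (h(11) - 35) = (1/24 - 286) + ((3 - 2*11) - 35) = -6863/24 + ((3 - 22) - 35) = -6863/24 + (-19 - 35) = -6863/24 - 54 = -8159/24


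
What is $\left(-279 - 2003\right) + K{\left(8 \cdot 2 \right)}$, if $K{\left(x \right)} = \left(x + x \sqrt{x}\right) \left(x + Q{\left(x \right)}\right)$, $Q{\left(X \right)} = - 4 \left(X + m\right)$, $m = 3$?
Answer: $-7082$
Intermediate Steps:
$Q{\left(X \right)} = -12 - 4 X$ ($Q{\left(X \right)} = - 4 \left(X + 3\right) = - 4 \left(3 + X\right) = -12 - 4 X$)
$K{\left(x \right)} = \left(-12 - 3 x\right) \left(x + x^{\frac{3}{2}}\right)$ ($K{\left(x \right)} = \left(x + x \sqrt{x}\right) \left(x - \left(12 + 4 x\right)\right) = \left(x + x^{\frac{3}{2}}\right) \left(-12 - 3 x\right) = \left(-12 - 3 x\right) \left(x + x^{\frac{3}{2}}\right)$)
$\left(-279 - 2003\right) + K{\left(8 \cdot 2 \right)} = \left(-279 - 2003\right) - \left(768 + 768 + 3072 + 12 \cdot 8 \cdot 2\right) = -2282 - \left(192 + 768 + 768 + 3072\right) = -2282 - 4800 = -7082$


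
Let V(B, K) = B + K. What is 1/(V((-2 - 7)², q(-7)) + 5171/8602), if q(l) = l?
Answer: 8602/641719 ≈ 0.013405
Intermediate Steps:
1/(V((-2 - 7)², q(-7)) + 5171/8602) = 1/(((-2 - 7)² - 7) + 5171/8602) = 1/(((-9)² - 7) + 5171*(1/8602)) = 1/((81 - 7) + 5171/8602) = 1/(74 + 5171/8602) = 1/(641719/8602) = 8602/641719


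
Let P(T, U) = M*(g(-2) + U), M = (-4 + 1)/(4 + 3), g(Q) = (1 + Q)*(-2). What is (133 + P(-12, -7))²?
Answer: 894916/49 ≈ 18264.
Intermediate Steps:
g(Q) = -2 - 2*Q
M = -3/7 ≈ -0.42857
P(T, U) = -6/7 - 3*U/7 (P(T, U) = -3*((-2 - 2*(-2)) + U)/7 = -3*((-2 + 4) + U)/7 = -3*(2 + U)/7 = -6/7 - 3*U/7)
(133 + P(-12, -7))² = (133 + (-6/7 - 3/7*(-7)))² = (133 + (-6/7 + 3))² = (133 + 15/7)² = (946/7)² = 894916/49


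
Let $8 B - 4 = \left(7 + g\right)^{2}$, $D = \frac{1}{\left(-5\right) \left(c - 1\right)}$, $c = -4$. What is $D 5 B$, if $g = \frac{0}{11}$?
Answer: $\frac{53}{40} \approx 1.325$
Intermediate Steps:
$g = 0$ ($g = 0 \cdot \frac{1}{11} = 0$)
$D = \frac{1}{25}$ ($D = \frac{1}{\left(-5\right) \left(-4 - 1\right)} = \frac{1}{\left(-5\right) \left(-5\right)} = \frac{1}{25} \approx 0.04$)
$B = \frac{53}{8}$ ($B = \frac{1}{2} + \frac{\left(7 + 0\right)^{2}}{8} = \frac{1}{2} + \frac{7^{2}}{8} = \frac{1}{2} + \frac{1}{8} \cdot 49 = \frac{1}{2} + \frac{49}{8} = \frac{53}{8} \approx 6.625$)
$D 5 B = \frac{1}{25} \cdot 5 \cdot \frac{53}{8} = \frac{1}{5} \cdot \frac{53}{8} = \frac{53}{40}$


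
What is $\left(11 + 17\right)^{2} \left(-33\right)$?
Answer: $-25872$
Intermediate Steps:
$\left(11 + 17\right)^{2} \left(-33\right) = 28^{2} \left(-33\right) = 784 \left(-33\right) = -25872$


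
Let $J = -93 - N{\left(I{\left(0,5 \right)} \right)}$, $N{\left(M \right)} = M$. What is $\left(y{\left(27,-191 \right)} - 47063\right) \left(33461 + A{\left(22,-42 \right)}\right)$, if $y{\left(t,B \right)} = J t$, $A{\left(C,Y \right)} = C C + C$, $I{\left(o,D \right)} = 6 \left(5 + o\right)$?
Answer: $-1711393328$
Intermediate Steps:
$I{\left(o,D \right)} = 30 + 6 o$
$A{\left(C,Y \right)} = C + C^{2}$ ($A{\left(C,Y \right)} = C^{2} + C = C + C^{2}$)
$J = -123$ ($J = -93 - \left(30 + 6 \cdot 0\right) = -93 - \left(30 + 0\right) = -93 - 30 = -123$)
$y{\left(t,B \right)} = - 123 t$
$\left(y{\left(27,-191 \right)} - 47063\right) \left(33461 + A{\left(22,-42 \right)}\right) = \left(\left(-123\right) 27 - 47063\right) \left(33461 + 22 \left(1 + 22\right)\right) = \left(-3321 - 47063\right) \left(33461 + 22 \cdot 23\right) = - 50384 \left(33461 + 506\right) = \left(-50384\right) 33967 = -1711393328$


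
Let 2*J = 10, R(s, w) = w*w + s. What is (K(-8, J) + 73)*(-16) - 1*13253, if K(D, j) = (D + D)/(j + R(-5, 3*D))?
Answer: -129785/9 ≈ -14421.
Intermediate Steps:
R(s, w) = s + w² (R(s, w) = w² + s = s + w²)
J = 5 (J = (½)*10 = 5)
K(D, j) = 2*D/(-5 + j + 9*D²) (K(D, j) = (D + D)/(j + (-5 + (3*D)²)) = (2*D)/(j + (-5 + 9*D²)) = (2*D)/(-5 + j + 9*D²) = 2*D/(-5 + j + 9*D²))
(K(-8, J) + 73)*(-16) - 1*13253 = (2*(-8)/(-5 + 5 + 9*(-8)²) + 73)*(-16) - 1*13253 = (2*(-8)/(-5 + 5 + 9*64) + 73)*(-16) - 13253 = (2*(-8)/(-5 + 5 + 576) + 73)*(-16) - 13253 = (2*(-8)/576 + 73)*(-16) - 13253 = (2*(-8)*(1/576) + 73)*(-16) - 13253 = (-1/36 + 73)*(-16) - 13253 = (2627/36)*(-16) - 13253 = -10508/9 - 13253 = -129785/9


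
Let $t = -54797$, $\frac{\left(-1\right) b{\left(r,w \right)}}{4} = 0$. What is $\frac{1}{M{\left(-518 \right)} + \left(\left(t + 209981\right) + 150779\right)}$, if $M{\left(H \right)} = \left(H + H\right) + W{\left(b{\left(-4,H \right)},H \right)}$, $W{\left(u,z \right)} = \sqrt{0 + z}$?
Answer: $\frac{43561}{13282925121} - \frac{i \sqrt{518}}{92980475847} \approx 3.2795 \cdot 10^{-6} - 2.4478 \cdot 10^{-10} i$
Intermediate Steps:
$b{\left(r,w \right)} = 0$ ($b{\left(r,w \right)} = \left(-4\right) 0 = 0$)
$W{\left(u,z \right)} = \sqrt{z}$
$M{\left(H \right)} = \sqrt{H} + 2 H$ ($M{\left(H \right)} = \left(H + H\right) + \sqrt{H} = 2 H + \sqrt{H} = \sqrt{H} + 2 H$)
$\frac{1}{M{\left(-518 \right)} + \left(\left(t + 209981\right) + 150779\right)} = \frac{1}{\left(\sqrt{-518} + 2 \left(-518\right)\right) + \left(\left(-54797 + 209981\right) + 150779\right)} = \frac{1}{\left(i \sqrt{518} - 1036\right) + \left(155184 + 150779\right)} = \frac{1}{\left(-1036 + i \sqrt{518}\right) + 305963} = \frac{1}{304927 + i \sqrt{518}}$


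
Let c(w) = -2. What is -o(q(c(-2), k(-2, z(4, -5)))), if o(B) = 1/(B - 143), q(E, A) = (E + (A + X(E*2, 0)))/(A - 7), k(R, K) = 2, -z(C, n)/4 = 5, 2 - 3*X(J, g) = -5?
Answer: 15/2152 ≈ 0.0069703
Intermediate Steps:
X(J, g) = 7/3 (X(J, g) = ⅔ - ⅓*(-5) = ⅔ + 5/3 = 7/3)
z(C, n) = -20 (z(C, n) = -4*5 = -20)
q(E, A) = (7/3 + A + E)/(-7 + A) (q(E, A) = (E + (A + 7/3))/(A - 7) = (E + (7/3 + A))/(-7 + A) = (7/3 + A + E)/(-7 + A))
o(B) = 1/(-143 + B)
-o(q(c(-2), k(-2, z(4, -5)))) = -1/(-143 + (7/3 + 2 - 2)/(-7 + 2)) = -1/(-143 + (7/3)/(-5)) = -1/(-143 - ⅕*7/3) = -1/(-143 - 7/15) = -1/(-2152/15) = -1*(-15/2152) = 15/2152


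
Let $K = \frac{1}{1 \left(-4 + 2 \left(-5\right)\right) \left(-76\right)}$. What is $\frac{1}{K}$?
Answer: $1064$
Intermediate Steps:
$K = \frac{1}{1064}$ ($K = \frac{1}{1 \left(-4 - 10\right) \left(-76\right)} = \frac{1}{1 \left(-14\right) \left(-76\right)} = \frac{1}{\left(-14\right) \left(-76\right)} = \frac{1}{1064} \approx 0.00093985$)
$\frac{1}{K} = \frac{1}{\frac{1}{1064}} = 1064$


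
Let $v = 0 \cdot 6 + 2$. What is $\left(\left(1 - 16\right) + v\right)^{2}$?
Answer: $169$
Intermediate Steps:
$v = 2$ ($v = 0 + 2 = 2$)
$\left(\left(1 - 16\right) + v\right)^{2} = \left(\left(1 - 16\right) + 2\right)^{2} = \left(-15 + 2\right)^{2} = \left(-13\right)^{2} = 169$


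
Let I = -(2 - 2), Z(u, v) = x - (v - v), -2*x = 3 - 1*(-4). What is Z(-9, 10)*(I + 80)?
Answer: -280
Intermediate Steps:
x = -7/2 (x = -(3 - 1*(-4))/2 = -(3 + 4)/2 = -½*7 = -7/2 ≈ -3.5000)
Z(u, v) = -7/2 (Z(u, v) = -7/2 - (v - v) = -7/2 - 1*0 = -7/2 + 0 = -7/2)
I = 0 (I = -1*0 = 0)
Z(-9, 10)*(I + 80) = -7*(0 + 80)/2 = -7/2*80 = -280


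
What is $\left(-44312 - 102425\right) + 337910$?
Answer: $191173$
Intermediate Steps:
$\left(-44312 - 102425\right) + 337910 = -146737 + 337910 = 191173$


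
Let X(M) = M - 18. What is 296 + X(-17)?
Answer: 261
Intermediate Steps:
X(M) = -18 + M
296 + X(-17) = 296 + (-18 - 17) = 296 - 35 = 261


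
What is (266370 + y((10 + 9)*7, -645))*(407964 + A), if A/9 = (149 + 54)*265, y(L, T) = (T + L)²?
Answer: 471497381166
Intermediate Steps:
y(L, T) = (L + T)²
A = 484155 (A = 9*((149 + 54)*265) = 9*(203*265) = 9*53795 = 484155)
(266370 + y((10 + 9)*7, -645))*(407964 + A) = (266370 + ((10 + 9)*7 - 645)²)*(407964 + 484155) = (266370 + (19*7 - 645)²)*892119 = (266370 + (133 - 645)²)*892119 = (266370 + (-512)²)*892119 = (266370 + 262144)*892119 = 528514*892119 = 471497381166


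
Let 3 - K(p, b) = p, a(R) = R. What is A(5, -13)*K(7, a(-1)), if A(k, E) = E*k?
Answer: 260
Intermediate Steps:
K(p, b) = 3 - p
A(5, -13)*K(7, a(-1)) = (-13*5)*(3 - 1*7) = -65*(3 - 7) = -65*(-4) = 260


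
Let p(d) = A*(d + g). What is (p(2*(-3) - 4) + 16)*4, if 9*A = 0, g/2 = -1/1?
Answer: 64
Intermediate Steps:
g = -2 (g = 2*(-1/1) = 2*(-1*1) = 2*(-1) = -2)
A = 0 (A = (1/9)*0 = 0)
p(d) = 0 (p(d) = 0*(d - 2) = 0*(-2 + d) = 0)
(p(2*(-3) - 4) + 16)*4 = (0 + 16)*4 = 16*4 = 64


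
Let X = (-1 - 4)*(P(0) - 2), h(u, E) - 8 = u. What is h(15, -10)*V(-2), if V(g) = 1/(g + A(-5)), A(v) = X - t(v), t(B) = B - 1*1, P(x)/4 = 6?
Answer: -23/106 ≈ -0.21698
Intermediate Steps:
h(u, E) = 8 + u
P(x) = 24 (P(x) = 4*6 = 24)
t(B) = -1 + B (t(B) = B - 1 = -1 + B)
X = -110 (X = (-1 - 4)*(24 - 2) = -5*22 = -110)
A(v) = -109 - v (A(v) = -110 - (-1 + v) = -110 + (1 - v) = -109 - v)
V(g) = 1/(-104 + g) (V(g) = 1/(g + (-109 - 1*(-5))) = 1/(g + (-109 + 5)) = 1/(g - 104) = 1/(-104 + g))
h(15, -10)*V(-2) = (8 + 15)/(-104 - 2) = 23/(-106) = 23*(-1/106) = -23/106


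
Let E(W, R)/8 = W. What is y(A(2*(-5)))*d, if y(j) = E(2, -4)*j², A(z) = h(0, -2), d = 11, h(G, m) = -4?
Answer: 2816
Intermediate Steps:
E(W, R) = 8*W
A(z) = -4
y(j) = 16*j² (y(j) = (8*2)*j² = 16*j²)
y(A(2*(-5)))*d = (16*(-4)²)*11 = (16*16)*11 = 256*11 = 2816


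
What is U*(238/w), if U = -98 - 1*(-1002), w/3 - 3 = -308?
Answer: -215152/915 ≈ -235.14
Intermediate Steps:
w = -915 (w = 9 + 3*(-308) = 9 - 924 = -915)
U = 904 (U = -98 + 1002 = 904)
U*(238/w) = 904*(238/(-915)) = 904*(238*(-1/915)) = 904*(-238/915) = -215152/915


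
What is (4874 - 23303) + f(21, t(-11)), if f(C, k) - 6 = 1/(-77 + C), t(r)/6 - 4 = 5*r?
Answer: -1031689/56 ≈ -18423.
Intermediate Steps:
t(r) = 24 + 30*r (t(r) = 24 + 6*(5*r) = 24 + 30*r)
f(C, k) = 6 + 1/(-77 + C)
(4874 - 23303) + f(21, t(-11)) = (4874 - 23303) + (-461 + 6*21)/(-77 + 21) = -18429 + (-461 + 126)/(-56) = -18429 - 1/56*(-335) = -18429 + 335/56 = -1031689/56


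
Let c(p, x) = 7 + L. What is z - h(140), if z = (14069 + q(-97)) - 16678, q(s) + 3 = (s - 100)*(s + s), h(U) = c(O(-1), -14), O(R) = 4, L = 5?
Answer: 35594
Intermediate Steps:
c(p, x) = 12 (c(p, x) = 7 + 5 = 12)
h(U) = 12
q(s) = -3 + 2*s*(-100 + s) (q(s) = -3 + (s - 100)*(s + s) = -3 + (-100 + s)*(2*s) = -3 + 2*s*(-100 + s))
z = 35606 (z = (14069 + (-3 - 200*(-97) + 2*(-97)**2)) - 16678 = (14069 + (-3 + 19400 + 2*9409)) - 16678 = (14069 + (-3 + 19400 + 18818)) - 16678 = (14069 + 38215) - 16678 = 52284 - 16678 = 35606)
z - h(140) = 35606 - 1*12 = 35606 - 12 = 35594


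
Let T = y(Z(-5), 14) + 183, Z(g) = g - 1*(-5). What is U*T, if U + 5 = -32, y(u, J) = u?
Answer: -6771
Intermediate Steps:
Z(g) = 5 + g (Z(g) = g + 5 = 5 + g)
U = -37 (U = -5 - 32 = -37)
T = 183 (T = (5 - 5) + 183 = 0 + 183 = 183)
U*T = -37*183 = -6771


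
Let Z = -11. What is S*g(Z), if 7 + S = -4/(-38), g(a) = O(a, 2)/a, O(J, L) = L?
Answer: 262/209 ≈ 1.2536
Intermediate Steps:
g(a) = 2/a
S = -131/19 (S = -7 - 4/(-38) = -7 - 4*(-1/38) = -7 + 2/19 = -131/19 ≈ -6.8947)
S*g(Z) = -262/(19*(-11)) = -262*(-1)/(19*11) = -131/19*(-2/11) = 262/209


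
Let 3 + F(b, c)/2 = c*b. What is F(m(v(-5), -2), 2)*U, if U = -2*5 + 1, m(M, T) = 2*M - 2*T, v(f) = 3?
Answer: -306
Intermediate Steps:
m(M, T) = -2*T + 2*M
U = -9 (U = -10 + 1 = -9)
F(b, c) = -6 + 2*b*c (F(b, c) = -6 + 2*(c*b) = -6 + 2*(b*c) = -6 + 2*b*c)
F(m(v(-5), -2), 2)*U = (-6 + 2*(-2*(-2) + 2*3)*2)*(-9) = (-6 + 2*(4 + 6)*2)*(-9) = (-6 + 2*10*2)*(-9) = (-6 + 40)*(-9) = 34*(-9) = -306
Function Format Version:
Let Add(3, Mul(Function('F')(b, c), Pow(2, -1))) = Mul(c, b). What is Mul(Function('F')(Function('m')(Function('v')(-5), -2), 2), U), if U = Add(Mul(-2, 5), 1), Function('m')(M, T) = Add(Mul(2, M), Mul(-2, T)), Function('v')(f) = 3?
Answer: -306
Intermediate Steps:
Function('m')(M, T) = Add(Mul(-2, T), Mul(2, M))
U = -9 (U = Add(-10, 1) = -9)
Function('F')(b, c) = Add(-6, Mul(2, b, c)) (Function('F')(b, c) = Add(-6, Mul(2, Mul(c, b))) = Add(-6, Mul(2, Mul(b, c))) = Add(-6, Mul(2, b, c)))
Mul(Function('F')(Function('m')(Function('v')(-5), -2), 2), U) = Mul(Add(-6, Mul(2, Add(Mul(-2, -2), Mul(2, 3)), 2)), -9) = Mul(Add(-6, Mul(2, Add(4, 6), 2)), -9) = Mul(Add(-6, Mul(2, 10, 2)), -9) = Mul(Add(-6, 40), -9) = Mul(34, -9) = -306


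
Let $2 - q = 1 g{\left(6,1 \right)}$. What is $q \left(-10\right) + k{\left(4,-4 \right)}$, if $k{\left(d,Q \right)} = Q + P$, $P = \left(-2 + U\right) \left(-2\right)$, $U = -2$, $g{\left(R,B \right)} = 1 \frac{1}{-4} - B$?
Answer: $- \frac{57}{2} \approx -28.5$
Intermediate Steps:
$g{\left(R,B \right)} = - \frac{1}{4} - B$ ($g{\left(R,B \right)} = 1 \left(- \frac{1}{4}\right) - B = - \frac{1}{4} - B$)
$q = \frac{13}{4}$ ($q = 2 - 1 \left(- \frac{1}{4} - 1\right) = 2 - 1 \left(- \frac{5}{4}\right) = 2 - - \frac{5}{4} = 2 + \frac{5}{4} = \frac{13}{4} \approx 3.25$)
$P = 8$ ($P = \left(-2 - 2\right) \left(-2\right) = \left(-4\right) \left(-2\right) = 8$)
$k{\left(d,Q \right)} = 8 + Q$ ($k{\left(d,Q \right)} = Q + 8 = 8 + Q$)
$q \left(-10\right) + k{\left(4,-4 \right)} = \frac{13}{4} \left(-10\right) + \left(8 - 4\right) = - \frac{65}{2} + 4 = - \frac{57}{2}$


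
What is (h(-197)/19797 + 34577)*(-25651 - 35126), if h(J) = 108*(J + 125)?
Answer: -13867550751087/6599 ≈ -2.1015e+9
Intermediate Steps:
h(J) = 13500 + 108*J (h(J) = 108*(125 + J) = 13500 + 108*J)
(h(-197)/19797 + 34577)*(-25651 - 35126) = ((13500 + 108*(-197))/19797 + 34577)*(-25651 - 35126) = ((13500 - 21276)*(1/19797) + 34577)*(-60777) = (-7776*1/19797 + 34577)*(-60777) = (-2592/6599 + 34577)*(-60777) = (228171031/6599)*(-60777) = -13867550751087/6599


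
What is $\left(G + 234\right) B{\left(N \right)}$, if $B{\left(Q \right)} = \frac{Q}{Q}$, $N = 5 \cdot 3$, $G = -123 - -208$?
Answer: $319$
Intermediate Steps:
$G = 85$ ($G = -123 + 208 = 85$)
$N = 15$
$B{\left(Q \right)} = 1$
$\left(G + 234\right) B{\left(N \right)} = \left(85 + 234\right) 1 = 319 \cdot 1 = 319$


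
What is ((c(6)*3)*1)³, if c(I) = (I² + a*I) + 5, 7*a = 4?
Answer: 812166237/343 ≈ 2.3678e+6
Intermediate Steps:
a = 4/7 (a = (⅐)*4 = 4/7 ≈ 0.57143)
c(I) = 5 + I² + 4*I/7 (c(I) = (I² + 4*I/7) + 5 = 5 + I² + 4*I/7)
((c(6)*3)*1)³ = (((5 + 6² + (4/7)*6)*3)*1)³ = (((5 + 36 + 24/7)*3)*1)³ = (((311/7)*3)*1)³ = ((933/7)*1)³ = (933/7)³ = 812166237/343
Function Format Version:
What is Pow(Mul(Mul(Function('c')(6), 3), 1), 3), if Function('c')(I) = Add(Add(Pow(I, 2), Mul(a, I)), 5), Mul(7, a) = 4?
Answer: Rational(812166237, 343) ≈ 2.3678e+6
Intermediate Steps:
a = Rational(4, 7) (a = Mul(Rational(1, 7), 4) = Rational(4, 7) ≈ 0.57143)
Function('c')(I) = Add(5, Pow(I, 2), Mul(Rational(4, 7), I)) (Function('c')(I) = Add(Add(Pow(I, 2), Mul(Rational(4, 7), I)), 5) = Add(5, Pow(I, 2), Mul(Rational(4, 7), I)))
Pow(Mul(Mul(Function('c')(6), 3), 1), 3) = Pow(Mul(Mul(Add(5, Pow(6, 2), Mul(Rational(4, 7), 6)), 3), 1), 3) = Pow(Mul(Mul(Add(5, 36, Rational(24, 7)), 3), 1), 3) = Pow(Mul(Mul(Rational(311, 7), 3), 1), 3) = Pow(Mul(Rational(933, 7), 1), 3) = Pow(Rational(933, 7), 3) = Rational(812166237, 343)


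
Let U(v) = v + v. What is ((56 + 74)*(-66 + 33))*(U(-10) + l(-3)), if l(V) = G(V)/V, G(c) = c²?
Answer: 98670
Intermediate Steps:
l(V) = V (l(V) = V²/V = V)
U(v) = 2*v
((56 + 74)*(-66 + 33))*(U(-10) + l(-3)) = ((56 + 74)*(-66 + 33))*(2*(-10) - 3) = (130*(-33))*(-20 - 3) = -4290*(-23) = 98670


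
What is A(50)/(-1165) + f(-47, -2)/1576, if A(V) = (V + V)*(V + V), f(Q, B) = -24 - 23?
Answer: -3162951/367208 ≈ -8.6135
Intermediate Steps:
f(Q, B) = -47
A(V) = 4*V**2 (A(V) = (2*V)*(2*V) = 4*V**2)
A(50)/(-1165) + f(-47, -2)/1576 = (4*50**2)/(-1165) - 47/1576 = (4*2500)*(-1/1165) - 47*1/1576 = 10000*(-1/1165) - 47/1576 = -2000/233 - 47/1576 = -3162951/367208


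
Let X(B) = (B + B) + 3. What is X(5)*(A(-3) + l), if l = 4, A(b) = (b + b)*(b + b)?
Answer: 520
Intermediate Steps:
A(b) = 4*b² (A(b) = (2*b)*(2*b) = 4*b²)
X(B) = 3 + 2*B (X(B) = 2*B + 3 = 3 + 2*B)
X(5)*(A(-3) + l) = (3 + 2*5)*(4*(-3)² + 4) = (3 + 10)*(4*9 + 4) = 13*(36 + 4) = 13*40 = 520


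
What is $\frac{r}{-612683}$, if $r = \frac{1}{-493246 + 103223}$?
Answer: $\frac{1}{238960461709} \approx 4.1848 \cdot 10^{-12}$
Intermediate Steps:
$r = - \frac{1}{390023}$ ($r = \frac{1}{-390023} = - \frac{1}{390023} \approx -2.564 \cdot 10^{-6}$)
$\frac{r}{-612683} = - \frac{1}{390023 \left(-612683\right)} = \left(- \frac{1}{390023}\right) \left(- \frac{1}{612683}\right) = \frac{1}{238960461709}$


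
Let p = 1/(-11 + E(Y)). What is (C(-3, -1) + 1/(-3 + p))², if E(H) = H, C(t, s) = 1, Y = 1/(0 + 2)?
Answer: 1936/4225 ≈ 0.45822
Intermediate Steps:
Y = ½ (Y = 1/2 = ½ ≈ 0.50000)
p = -2/21 (p = 1/(-11 + ½) = 1/(-21/2) = -2/21 ≈ -0.095238)
(C(-3, -1) + 1/(-3 + p))² = (1 + 1/(-3 - 2/21))² = (1 + 1/(-65/21))² = (1 - 21/65)² = (44/65)² = 1936/4225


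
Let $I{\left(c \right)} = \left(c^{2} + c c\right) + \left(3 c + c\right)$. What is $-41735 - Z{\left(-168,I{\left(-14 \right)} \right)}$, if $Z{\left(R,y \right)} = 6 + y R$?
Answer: $14707$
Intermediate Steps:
$I{\left(c \right)} = 2 c^{2} + 4 c$ ($I{\left(c \right)} = \left(c^{2} + c^{2}\right) + 4 c = 2 c^{2} + 4 c$)
$Z{\left(R,y \right)} = 6 + R y$
$-41735 - Z{\left(-168,I{\left(-14 \right)} \right)} = -41735 - \left(6 - 168 \cdot 2 \left(-14\right) \left(2 - 14\right)\right) = -41735 - \left(6 - 168 \cdot 2 \left(-14\right) \left(-12\right)\right) = -41735 - \left(6 - 56448\right) = -41735 - -56442 = -41735 + 56442 = 14707$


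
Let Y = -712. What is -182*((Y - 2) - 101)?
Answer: 148330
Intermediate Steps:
-182*((Y - 2) - 101) = -182*((-712 - 2) - 101) = -182*(-714 - 101) = -182*(-815) = 148330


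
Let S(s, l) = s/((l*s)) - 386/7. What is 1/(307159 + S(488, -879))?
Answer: 6153/1889610026 ≈ 3.2562e-6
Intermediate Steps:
S(s, l) = -386/7 + 1/l (S(s, l) = s*(1/(l*s)) - 386*⅐ = 1/l - 386/7 = -386/7 + 1/l)
1/(307159 + S(488, -879)) = 1/(307159 + (-386/7 + 1/(-879))) = 1/(307159 + (-386/7 - 1/879)) = 1/(307159 - 339301/6153) = 1/(1889610026/6153) = 6153/1889610026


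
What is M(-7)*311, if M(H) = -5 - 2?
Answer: -2177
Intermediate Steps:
M(H) = -7
M(-7)*311 = -7*311 = -2177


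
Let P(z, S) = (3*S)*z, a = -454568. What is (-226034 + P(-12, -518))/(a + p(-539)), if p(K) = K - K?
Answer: 103693/227284 ≈ 0.45623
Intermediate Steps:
p(K) = 0
P(z, S) = 3*S*z
(-226034 + P(-12, -518))/(a + p(-539)) = (-226034 + 3*(-518)*(-12))/(-454568 + 0) = (-226034 + 18648)/(-454568) = -207386*(-1/454568) = 103693/227284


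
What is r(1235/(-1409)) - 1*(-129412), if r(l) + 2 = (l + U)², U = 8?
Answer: 257015955579/1985281 ≈ 1.2946e+5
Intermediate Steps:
r(l) = -2 + (8 + l)² (r(l) = -2 + (l + 8)² = -2 + (8 + l)²)
r(1235/(-1409)) - 1*(-129412) = (-2 + (8 + 1235/(-1409))²) - 1*(-129412) = (-2 + (8 + 1235*(-1/1409))²) + 129412 = (-2 + (8 - 1235/1409)²) + 129412 = (-2 + (10037/1409)²) + 129412 = (-2 + 100741369/1985281) + 129412 = 96770807/1985281 + 129412 = 257015955579/1985281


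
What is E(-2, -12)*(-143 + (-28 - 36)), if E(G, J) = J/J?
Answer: -207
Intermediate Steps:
E(G, J) = 1
E(-2, -12)*(-143 + (-28 - 36)) = 1*(-143 + (-28 - 36)) = 1*(-143 - 64) = 1*(-207) = -207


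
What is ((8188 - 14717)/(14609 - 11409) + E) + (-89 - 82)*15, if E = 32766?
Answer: 96636671/3200 ≈ 30199.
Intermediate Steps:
((8188 - 14717)/(14609 - 11409) + E) + (-89 - 82)*15 = ((8188 - 14717)/(14609 - 11409) + 32766) + (-89 - 82)*15 = (-6529/3200 + 32766) - 171*15 = (-6529*1/3200 + 32766) - 2565 = (-6529/3200 + 32766) - 2565 = 104844671/3200 - 2565 = 96636671/3200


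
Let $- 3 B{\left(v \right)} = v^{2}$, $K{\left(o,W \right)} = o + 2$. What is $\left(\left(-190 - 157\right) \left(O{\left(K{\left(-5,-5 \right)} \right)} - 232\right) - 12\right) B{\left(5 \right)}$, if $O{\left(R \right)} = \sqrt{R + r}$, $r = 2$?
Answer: $- \frac{2012300}{3} + \frac{8675 i}{3} \approx -6.7077 \cdot 10^{5} + 2891.7 i$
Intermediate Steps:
$K{\left(o,W \right)} = 2 + o$
$B{\left(v \right)} = - \frac{v^{2}}{3}$
$O{\left(R \right)} = \sqrt{2 + R}$ ($O{\left(R \right)} = \sqrt{R + 2} = \sqrt{2 + R}$)
$\left(\left(-190 - 157\right) \left(O{\left(K{\left(-5,-5 \right)} \right)} - 232\right) - 12\right) B{\left(5 \right)} = \left(\left(-190 - 157\right) \left(\sqrt{2 + \left(2 - 5\right)} - 232\right) - 12\right) \left(- \frac{5^{2}}{3}\right) = \left(- 347 \left(\sqrt{2 - 3} - 232\right) - 12\right) \left(\left(- \frac{1}{3}\right) 25\right) = \left(- 347 \left(\sqrt{-1} - 232\right) - 12\right) \left(- \frac{25}{3}\right) = \left(- 347 \left(i - 232\right) - 12\right) \left(- \frac{25}{3}\right) = \left(- 347 \left(-232 + i\right) - 12\right) \left(- \frac{25}{3}\right) = \left(\left(80504 - 347 i\right) - 12\right) \left(- \frac{25}{3}\right) = \left(80492 - 347 i\right) \left(- \frac{25}{3}\right) = - \frac{2012300}{3} + \frac{8675 i}{3}$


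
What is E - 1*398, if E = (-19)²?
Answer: -37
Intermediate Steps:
E = 361
E - 1*398 = 361 - 1*398 = 361 - 398 = -37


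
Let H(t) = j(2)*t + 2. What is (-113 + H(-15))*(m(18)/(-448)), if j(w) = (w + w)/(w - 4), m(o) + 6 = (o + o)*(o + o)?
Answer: 52245/224 ≈ 233.24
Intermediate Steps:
m(o) = -6 + 4*o² (m(o) = -6 + (o + o)*(o + o) = -6 + (2*o)*(2*o) = -6 + 4*o²)
j(w) = 2*w/(-4 + w) (j(w) = (2*w)/(-4 + w) = 2*w/(-4 + w))
H(t) = 2 - 2*t (H(t) = (2*2/(-4 + 2))*t + 2 = (2*2/(-2))*t + 2 = (2*2*(-½))*t + 2 = -2*t + 2 = 2 - 2*t)
(-113 + H(-15))*(m(18)/(-448)) = (-113 + (2 - 2*(-15)))*((-6 + 4*18²)/(-448)) = (-113 + (2 + 30))*((-6 + 4*324)*(-1/448)) = (-113 + 32)*((-6 + 1296)*(-1/448)) = -104490*(-1)/448 = -81*(-645/224) = 52245/224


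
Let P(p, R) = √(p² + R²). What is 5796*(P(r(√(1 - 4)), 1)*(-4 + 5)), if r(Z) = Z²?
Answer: 5796*√10 ≈ 18329.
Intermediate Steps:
P(p, R) = √(R² + p²)
5796*(P(r(√(1 - 4)), 1)*(-4 + 5)) = 5796*(√(1² + ((√(1 - 4))²)²)*(-4 + 5)) = 5796*(√(1 + ((√(-3))²)²)*1) = 5796*(√(1 + ((I*√3)²)²)*1) = 5796*(√(1 + (-3)²)*1) = 5796*(√(1 + 9)*1) = 5796*(√10*1) = 5796*√10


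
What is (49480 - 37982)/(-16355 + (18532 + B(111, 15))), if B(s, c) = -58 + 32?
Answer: 11498/2151 ≈ 5.3454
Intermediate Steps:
B(s, c) = -26
(49480 - 37982)/(-16355 + (18532 + B(111, 15))) = (49480 - 37982)/(-16355 + (18532 - 26)) = 11498/(-16355 + 18506) = 11498/2151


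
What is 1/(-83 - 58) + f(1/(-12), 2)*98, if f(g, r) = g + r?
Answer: 52967/282 ≈ 187.83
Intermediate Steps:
1/(-83 - 58) + f(1/(-12), 2)*98 = 1/(-83 - 58) + (1/(-12) + 2)*98 = 1/(-141) + (-1/12 + 2)*98 = -1/141 + (23/12)*98 = -1/141 + 1127/6 = 52967/282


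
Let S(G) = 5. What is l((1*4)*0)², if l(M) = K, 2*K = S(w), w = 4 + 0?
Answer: 25/4 ≈ 6.2500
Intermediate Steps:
w = 4
K = 5/2 (K = (½)*5 = 5/2 ≈ 2.5000)
l(M) = 5/2
l((1*4)*0)² = (5/2)² = 25/4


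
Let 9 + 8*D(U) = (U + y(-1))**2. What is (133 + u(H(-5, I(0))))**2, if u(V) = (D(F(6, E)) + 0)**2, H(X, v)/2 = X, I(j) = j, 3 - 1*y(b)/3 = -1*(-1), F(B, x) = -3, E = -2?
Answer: 17689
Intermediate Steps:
y(b) = 6 (y(b) = 9 - (-3)*(-1) = 9 - 3*1 = 9 - 3 = 6)
H(X, v) = 2*X
D(U) = -9/8 + (6 + U)**2/8 (D(U) = -9/8 + (U + 6)**2/8 = -9/8 + (6 + U)**2/8)
u(V) = 0 (u(V) = ((-9/8 + (6 - 3)**2/8) + 0)**2 = ((-9/8 + (1/8)*3**2) + 0)**2 = ((-9/8 + (1/8)*9) + 0)**2 = ((-9/8 + 9/8) + 0)**2 = (0 + 0)**2 = 0**2 = 0)
(133 + u(H(-5, I(0))))**2 = (133 + 0)**2 = 133**2 = 17689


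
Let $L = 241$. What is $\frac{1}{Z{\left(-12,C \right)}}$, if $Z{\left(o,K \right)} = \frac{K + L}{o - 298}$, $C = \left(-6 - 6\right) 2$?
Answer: $- \frac{10}{7} \approx -1.4286$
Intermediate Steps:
$C = -24$ ($C = \left(-12\right) 2 = -24$)
$Z{\left(o,K \right)} = \frac{241 + K}{-298 + o}$ ($Z{\left(o,K \right)} = \frac{K + 241}{o - 298} = \frac{241 + K}{-298 + o}$)
$\frac{1}{Z{\left(-12,C \right)}} = \frac{1}{\frac{1}{-298 - 12} \left(241 - 24\right)} = \frac{1}{\frac{1}{-310} \cdot 217} = \frac{1}{\left(- \frac{1}{310}\right) 217} = \frac{1}{- \frac{7}{10}} = - \frac{10}{7}$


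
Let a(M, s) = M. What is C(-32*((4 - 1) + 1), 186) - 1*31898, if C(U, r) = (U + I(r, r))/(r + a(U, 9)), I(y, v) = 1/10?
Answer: -18502119/580 ≈ -31900.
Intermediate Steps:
I(y, v) = ⅒
C(U, r) = (⅒ + U)/(U + r) (C(U, r) = (U + ⅒)/(r + U) = (⅒ + U)/(U + r))
C(-32*((4 - 1) + 1), 186) - 1*31898 = (⅒ - 32*((4 - 1) + 1))/(-32*((4 - 1) + 1) + 186) - 1*31898 = (⅒ - 32*(3 + 1))/(-32*(3 + 1) + 186) - 31898 = (⅒ - 32*4)/(-32*4 + 186) - 31898 = (⅒ - 128)/(-128 + 186) - 31898 = -1279/10/58 - 31898 = (1/58)*(-1279/10) - 31898 = -1279/580 - 31898 = -18502119/580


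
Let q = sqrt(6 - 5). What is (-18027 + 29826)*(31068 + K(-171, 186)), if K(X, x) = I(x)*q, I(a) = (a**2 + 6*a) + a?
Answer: 790131834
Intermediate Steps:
I(a) = a**2 + 7*a
q = 1 (q = sqrt(1) = 1)
K(X, x) = x*(7 + x) (K(X, x) = (x*(7 + x))*1 = x*(7 + x))
(-18027 + 29826)*(31068 + K(-171, 186)) = (-18027 + 29826)*(31068 + 186*(7 + 186)) = 11799*(31068 + 186*193) = 11799*(31068 + 35898) = 11799*66966 = 790131834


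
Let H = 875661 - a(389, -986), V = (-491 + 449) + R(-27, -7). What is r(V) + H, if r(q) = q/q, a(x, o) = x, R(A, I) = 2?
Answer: 875273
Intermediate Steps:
V = -40 (V = (-491 + 449) + 2 = -42 + 2 = -40)
r(q) = 1
H = 875272 (H = 875661 - 1*389 = 875661 - 389 = 875272)
r(V) + H = 1 + 875272 = 875273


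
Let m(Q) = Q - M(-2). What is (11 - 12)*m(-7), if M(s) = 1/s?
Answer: 13/2 ≈ 6.5000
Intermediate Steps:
m(Q) = 1/2 + Q (m(Q) = Q - 1/(-2) = Q - 1*(-1/2) = Q + 1/2 = 1/2 + Q)
(11 - 12)*m(-7) = (11 - 12)*(1/2 - 7) = -1*(-13/2) = 13/2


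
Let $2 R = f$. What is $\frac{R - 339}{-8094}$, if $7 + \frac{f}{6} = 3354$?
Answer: $- \frac{1617}{1349} \approx -1.1987$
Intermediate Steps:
$f = 20082$ ($f = -42 + 6 \cdot 3354 = -42 + 20124 = 20082$)
$R = 10041$ ($R = \frac{1}{2} \cdot 20082 = 10041$)
$\frac{R - 339}{-8094} = \frac{10041 - 339}{-8094} = \left(10041 - 339\right) \left(- \frac{1}{8094}\right) = 9702 \left(- \frac{1}{8094}\right) = - \frac{1617}{1349}$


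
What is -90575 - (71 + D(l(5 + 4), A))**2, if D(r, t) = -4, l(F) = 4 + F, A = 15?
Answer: -95064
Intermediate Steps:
-90575 - (71 + D(l(5 + 4), A))**2 = -90575 - (71 - 4)**2 = -90575 - 1*67**2 = -90575 - 1*4489 = -90575 - 4489 = -95064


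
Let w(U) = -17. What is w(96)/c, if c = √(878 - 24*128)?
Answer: 17*I*√2194/2194 ≈ 0.36294*I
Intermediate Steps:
c = I*√2194 (c = √(878 - 3072) = √(-2194) = I*√2194 ≈ 46.84*I)
w(96)/c = -17*(-I*√2194/2194) = -(-17)*I*√2194/2194 = 17*I*√2194/2194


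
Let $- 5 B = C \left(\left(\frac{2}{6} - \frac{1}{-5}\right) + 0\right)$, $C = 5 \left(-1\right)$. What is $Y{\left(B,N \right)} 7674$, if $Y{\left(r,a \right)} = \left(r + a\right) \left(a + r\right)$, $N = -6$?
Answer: $\frac{17199992}{75} \approx 2.2933 \cdot 10^{5}$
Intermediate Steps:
$C = -5$
$B = \frac{8}{15}$ ($B = - \frac{\left(-5\right) \left(\left(\frac{2}{6} - \frac{1}{-5}\right) + 0\right)}{5} = - \frac{\left(-5\right) \left(\left(2 \cdot \frac{1}{6} - - \frac{1}{5}\right) + 0\right)}{5} = - \frac{\left(-5\right) \left(\left(\frac{1}{3} + \frac{1}{5}\right) + 0\right)}{5} = - \frac{\left(-5\right) \left(\frac{8}{15} + 0\right)}{5} = - \frac{\left(-5\right) \frac{8}{15}}{5} = \left(- \frac{1}{5}\right) \left(- \frac{8}{3}\right) = \frac{8}{15} \approx 0.53333$)
$Y{\left(r,a \right)} = \left(a + r\right)^{2}$ ($Y{\left(r,a \right)} = \left(a + r\right) \left(a + r\right) = \left(a + r\right)^{2}$)
$Y{\left(B,N \right)} 7674 = \left(-6 + \frac{8}{15}\right)^{2} \cdot 7674 = \left(- \frac{82}{15}\right)^{2} \cdot 7674 = \frac{6724}{225} \cdot 7674 = \frac{17199992}{75}$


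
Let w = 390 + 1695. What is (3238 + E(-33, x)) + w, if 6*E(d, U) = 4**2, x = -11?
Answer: 15977/3 ≈ 5325.7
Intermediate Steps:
w = 2085
E(d, U) = 8/3 (E(d, U) = (1/6)*4**2 = (1/6)*16 = 8/3)
(3238 + E(-33, x)) + w = (3238 + 8/3) + 2085 = 9722/3 + 2085 = 15977/3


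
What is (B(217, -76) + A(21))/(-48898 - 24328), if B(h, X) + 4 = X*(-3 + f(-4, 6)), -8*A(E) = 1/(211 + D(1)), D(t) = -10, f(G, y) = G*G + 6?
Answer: 2328385/117747408 ≈ 0.019774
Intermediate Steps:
f(G, y) = 6 + G² (f(G, y) = G² + 6 = 6 + G²)
A(E) = -1/1608 (A(E) = -1/(8*(211 - 10)) = -⅛/201 = -⅛*1/201 = -1/1608)
B(h, X) = -4 + 19*X (B(h, X) = -4 + X*(-3 + (6 + (-4)²)) = -4 + X*(-3 + (6 + 16)) = -4 + X*(-3 + 22) = -4 + X*19 = -4 + 19*X)
(B(217, -76) + A(21))/(-48898 - 24328) = ((-4 + 19*(-76)) - 1/1608)/(-48898 - 24328) = ((-4 - 1444) - 1/1608)/(-73226) = (-1448 - 1/1608)*(-1/73226) = -2328385/1608*(-1/73226) = 2328385/117747408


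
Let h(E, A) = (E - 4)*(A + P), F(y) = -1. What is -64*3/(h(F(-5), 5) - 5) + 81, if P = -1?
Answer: 2217/25 ≈ 88.680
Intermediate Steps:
h(E, A) = (-1 + A)*(-4 + E) (h(E, A) = (E - 4)*(A - 1) = (-4 + E)*(-1 + A) = (-1 + A)*(-4 + E))
-64*3/(h(F(-5), 5) - 5) + 81 = -64*3/((4 - 1*(-1) - 4*5 + 5*(-1)) - 5) + 81 = -64*3/((4 + 1 - 20 - 5) - 5) + 81 = -64*3/(-20 - 5) + 81 = -64*3/(-25) + 81 = -(-64)*3/25 + 81 = -64*(-3/25) + 81 = 192/25 + 81 = 2217/25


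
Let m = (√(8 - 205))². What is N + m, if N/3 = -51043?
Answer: -153326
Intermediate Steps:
N = -153129 (N = 3*(-51043) = -153129)
m = -197 (m = (√(-197))² = (I*√197)² = -197)
N + m = -153129 - 197 = -153326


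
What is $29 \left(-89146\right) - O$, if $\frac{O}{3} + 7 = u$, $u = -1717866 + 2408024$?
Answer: $-4655687$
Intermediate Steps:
$u = 690158$
$O = 2070453$ ($O = -21 + 3 \cdot 690158 = -21 + 2070474 = 2070453$)
$29 \left(-89146\right) - O = 29 \left(-89146\right) - 2070453 = -2585234 - 2070453 = -4655687$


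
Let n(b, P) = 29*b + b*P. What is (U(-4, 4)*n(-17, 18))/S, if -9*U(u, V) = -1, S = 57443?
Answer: -47/30411 ≈ -0.0015455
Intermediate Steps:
U(u, V) = ⅑ (U(u, V) = -⅑*(-1) = ⅑)
n(b, P) = 29*b + P*b
(U(-4, 4)*n(-17, 18))/S = ((-17*(29 + 18))/9)/57443 = ((-17*47)/9)*(1/57443) = ((⅑)*(-799))*(1/57443) = -799/9*1/57443 = -47/30411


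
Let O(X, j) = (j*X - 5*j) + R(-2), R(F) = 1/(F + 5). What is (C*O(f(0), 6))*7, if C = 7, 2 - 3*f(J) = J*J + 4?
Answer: -4949/3 ≈ -1649.7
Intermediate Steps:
R(F) = 1/(5 + F)
f(J) = -2/3 - J**2/3 (f(J) = 2/3 - (J*J + 4)/3 = 2/3 - (J**2 + 4)/3 = 2/3 - (4 + J**2)/3 = 2/3 + (-4/3 - J**2/3) = -2/3 - J**2/3)
O(X, j) = 1/3 - 5*j + X*j (O(X, j) = (j*X - 5*j) + 1/(5 - 2) = (X*j - 5*j) + 1/3 = (-5*j + X*j) + 1/3 = 1/3 - 5*j + X*j)
(C*O(f(0), 6))*7 = (7*(1/3 - 5*6 + (-2/3 - 1/3*0**2)*6))*7 = (7*(1/3 - 30 + (-2/3 - 1/3*0)*6))*7 = (7*(1/3 - 30 + (-2/3 + 0)*6))*7 = (7*(1/3 - 30 - 2/3*6))*7 = (7*(1/3 - 30 - 4))*7 = (7*(-101/3))*7 = -707/3*7 = -4949/3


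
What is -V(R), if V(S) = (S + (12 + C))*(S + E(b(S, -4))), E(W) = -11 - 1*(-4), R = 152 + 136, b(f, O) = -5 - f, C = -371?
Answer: 19951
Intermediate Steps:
R = 288
E(W) = -7 (E(W) = -11 + 4 = -7)
V(S) = (-359 + S)*(-7 + S) (V(S) = (S + (12 - 371))*(S - 7) = (S - 359)*(-7 + S) = (-359 + S)*(-7 + S))
-V(R) = -(2513 + 288² - 366*288) = -(2513 + 82944 - 105408) = -1*(-19951) = 19951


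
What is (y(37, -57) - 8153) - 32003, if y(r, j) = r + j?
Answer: -40176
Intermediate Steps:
y(r, j) = j + r
(y(37, -57) - 8153) - 32003 = ((-57 + 37) - 8153) - 32003 = (-20 - 8153) - 32003 = -8173 - 32003 = -40176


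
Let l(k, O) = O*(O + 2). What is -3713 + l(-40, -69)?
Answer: 910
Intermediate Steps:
l(k, O) = O*(2 + O)
-3713 + l(-40, -69) = -3713 - 69*(2 - 69) = -3713 - 69*(-67) = -3713 + 4623 = 910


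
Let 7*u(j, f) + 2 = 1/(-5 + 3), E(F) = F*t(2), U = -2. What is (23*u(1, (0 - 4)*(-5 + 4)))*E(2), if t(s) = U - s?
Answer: 460/7 ≈ 65.714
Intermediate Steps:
t(s) = -2 - s
E(F) = -4*F (E(F) = F*(-2 - 1*2) = F*(-2 - 2) = F*(-4) = -4*F)
u(j, f) = -5/14 (u(j, f) = -2/7 + 1/(7*(-5 + 3)) = -2/7 + (1/7)/(-2) = -2/7 + (1/7)*(-1/2) = -2/7 - 1/14 = -5/14)
(23*u(1, (0 - 4)*(-5 + 4)))*E(2) = (23*(-5/14))*(-4*2) = -115/14*(-8) = 460/7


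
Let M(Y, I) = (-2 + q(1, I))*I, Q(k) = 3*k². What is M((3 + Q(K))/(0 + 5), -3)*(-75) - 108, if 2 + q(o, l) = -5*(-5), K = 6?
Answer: 4617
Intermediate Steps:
q(o, l) = 23 (q(o, l) = -2 - 5*(-5) = -2 + 25 = 23)
M(Y, I) = 21*I (M(Y, I) = (-2 + 23)*I = 21*I)
M((3 + Q(K))/(0 + 5), -3)*(-75) - 108 = (21*(-3))*(-75) - 108 = -63*(-75) - 108 = 4725 - 108 = 4617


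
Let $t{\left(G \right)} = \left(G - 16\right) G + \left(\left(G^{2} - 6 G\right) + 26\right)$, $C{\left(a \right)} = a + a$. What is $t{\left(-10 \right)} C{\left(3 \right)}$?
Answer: $2676$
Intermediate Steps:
$C{\left(a \right)} = 2 a$
$t{\left(G \right)} = 26 + G^{2} - 6 G + G \left(-16 + G\right)$ ($t{\left(G \right)} = \left(G - 16\right) G + \left(26 + G^{2} - 6 G\right) = \left(-16 + G\right) G + \left(26 + G^{2} - 6 G\right) = G \left(-16 + G\right) + \left(26 + G^{2} - 6 G\right) = 26 + G^{2} - 6 G + G \left(-16 + G\right)$)
$t{\left(-10 \right)} C{\left(3 \right)} = \left(26 - -220 + 2 \left(-10\right)^{2}\right) 2 \cdot 3 = \left(26 + 220 + 2 \cdot 100\right) 6 = \left(26 + 220 + 200\right) 6 = 446 \cdot 6 = 2676$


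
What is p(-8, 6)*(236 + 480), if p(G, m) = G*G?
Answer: 45824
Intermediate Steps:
p(G, m) = G²
p(-8, 6)*(236 + 480) = (-8)²*(236 + 480) = 64*716 = 45824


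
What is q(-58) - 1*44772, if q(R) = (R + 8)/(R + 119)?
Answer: -2731142/61 ≈ -44773.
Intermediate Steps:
q(R) = (8 + R)/(119 + R)
q(-58) - 1*44772 = (8 - 58)/(119 - 58) - 1*44772 = -50/61 - 44772 = -2731142/61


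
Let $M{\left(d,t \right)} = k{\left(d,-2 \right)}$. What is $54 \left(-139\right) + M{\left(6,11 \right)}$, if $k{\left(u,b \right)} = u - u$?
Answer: $-7506$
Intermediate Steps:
$k{\left(u,b \right)} = 0$
$M{\left(d,t \right)} = 0$
$54 \left(-139\right) + M{\left(6,11 \right)} = 54 \left(-139\right) + 0 = -7506 + 0 = -7506$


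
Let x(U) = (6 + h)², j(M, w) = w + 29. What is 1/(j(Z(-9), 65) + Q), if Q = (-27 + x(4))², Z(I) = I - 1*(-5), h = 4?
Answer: 1/5423 ≈ 0.00018440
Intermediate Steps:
Z(I) = 5 + I (Z(I) = I + 5 = 5 + I)
j(M, w) = 29 + w
x(U) = 100 (x(U) = (6 + 4)² = 10² = 100)
Q = 5329 (Q = (-27 + 100)² = 73² = 5329)
1/(j(Z(-9), 65) + Q) = 1/((29 + 65) + 5329) = 1/(94 + 5329) = 1/5423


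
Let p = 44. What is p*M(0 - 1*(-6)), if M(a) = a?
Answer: 264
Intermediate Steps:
p*M(0 - 1*(-6)) = 44*(0 - 1*(-6)) = 44*(0 + 6) = 44*6 = 264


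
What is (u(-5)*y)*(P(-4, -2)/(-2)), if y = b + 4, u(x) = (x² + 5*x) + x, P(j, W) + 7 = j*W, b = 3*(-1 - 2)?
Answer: -25/2 ≈ -12.500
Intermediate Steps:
b = -9 (b = 3*(-3) = -9)
P(j, W) = -7 + W*j (P(j, W) = -7 + j*W = -7 + W*j)
u(x) = x² + 6*x
y = -5 (y = -9 + 4 = -5)
(u(-5)*y)*(P(-4, -2)/(-2)) = (-5*(6 - 5)*(-5))*((-7 - 2*(-4))/(-2)) = (-5*1*(-5))*((-7 + 8)*(-½)) = (-5*(-5))*(1*(-½)) = 25*(-½) = -25/2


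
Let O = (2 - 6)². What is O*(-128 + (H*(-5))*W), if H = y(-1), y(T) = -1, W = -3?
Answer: -2288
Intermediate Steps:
H = -1
O = 16 (O = (-4)² = 16)
O*(-128 + (H*(-5))*W) = 16*(-128 - 1*(-5)*(-3)) = 16*(-128 + 5*(-3)) = 16*(-128 - 15) = 16*(-143) = -2288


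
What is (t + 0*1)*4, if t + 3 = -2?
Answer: -20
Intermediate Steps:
t = -5 (t = -3 - 2 = -5)
(t + 0*1)*4 = (-5 + 0*1)*4 = (-5 + 0)*4 = -5*4 = -20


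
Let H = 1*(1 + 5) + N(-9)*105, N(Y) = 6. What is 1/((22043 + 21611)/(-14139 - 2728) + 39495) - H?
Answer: -423651356129/666118511 ≈ -636.00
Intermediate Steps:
H = 636 (H = 1*(1 + 5) + 6*105 = 1*6 + 630 = 6 + 630 = 636)
1/((22043 + 21611)/(-14139 - 2728) + 39495) - H = 1/((22043 + 21611)/(-14139 - 2728) + 39495) - 1*636 = 1/(43654/(-16867) + 39495) - 636 = 1/(43654*(-1/16867) + 39495) - 636 = 1/(-43654/16867 + 39495) - 636 = 1/(666118511/16867) - 636 = 16867/666118511 - 636 = -423651356129/666118511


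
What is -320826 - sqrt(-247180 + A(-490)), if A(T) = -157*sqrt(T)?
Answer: -320826 - sqrt(-247180 - 1099*I*sqrt(10)) ≈ -3.2083e+5 + 497.18*I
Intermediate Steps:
-320826 - sqrt(-247180 + A(-490)) = -320826 - sqrt(-247180 - 1099*I*sqrt(10))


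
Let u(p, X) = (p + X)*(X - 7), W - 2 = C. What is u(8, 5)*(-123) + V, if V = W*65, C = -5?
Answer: 3003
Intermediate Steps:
W = -3 (W = 2 - 5 = -3)
u(p, X) = (-7 + X)*(X + p) (u(p, X) = (X + p)*(-7 + X) = (-7 + X)*(X + p))
V = -195 (V = -3*65 = -195)
u(8, 5)*(-123) + V = (5² - 7*5 - 7*8 + 5*8)*(-123) - 195 = (25 - 35 - 56 + 40)*(-123) - 195 = -26*(-123) - 195 = 3198 - 195 = 3003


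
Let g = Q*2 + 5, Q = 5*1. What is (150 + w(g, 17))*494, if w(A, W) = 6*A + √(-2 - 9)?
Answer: 118560 + 494*I*√11 ≈ 1.1856e+5 + 1638.4*I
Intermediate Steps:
Q = 5
g = 15 (g = 5*2 + 5 = 10 + 5 = 15)
w(A, W) = 6*A + I*√11 (w(A, W) = 6*A + √(-11) = 6*A + I*√11)
(150 + w(g, 17))*494 = (150 + (6*15 + I*√11))*494 = (150 + (90 + I*√11))*494 = (240 + I*√11)*494 = 118560 + 494*I*√11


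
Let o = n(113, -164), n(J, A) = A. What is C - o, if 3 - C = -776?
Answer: 943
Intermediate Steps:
o = -164
C = 779 (C = 3 - 1*(-776) = 3 + 776 = 779)
C - o = 779 - 1*(-164) = 779 + 164 = 943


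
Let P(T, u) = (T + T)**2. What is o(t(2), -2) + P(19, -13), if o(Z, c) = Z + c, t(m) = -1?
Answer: 1441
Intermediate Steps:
P(T, u) = 4*T**2 (P(T, u) = (2*T)**2 = 4*T**2)
o(t(2), -2) + P(19, -13) = (-1 - 2) + 4*19**2 = -3 + 4*361 = -3 + 1444 = 1441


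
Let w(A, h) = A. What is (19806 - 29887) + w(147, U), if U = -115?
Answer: -9934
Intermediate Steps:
(19806 - 29887) + w(147, U) = (19806 - 29887) + 147 = -10081 + 147 = -9934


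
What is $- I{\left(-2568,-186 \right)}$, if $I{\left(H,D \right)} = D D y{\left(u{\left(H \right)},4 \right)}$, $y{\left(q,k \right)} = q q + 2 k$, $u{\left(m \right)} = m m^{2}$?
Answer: $-9921926483705089207056672$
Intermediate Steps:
$u{\left(m \right)} = m^{3}$
$y{\left(q,k \right)} = q^{2} + 2 k$
$I{\left(H,D \right)} = D^{2} \left(8 + H^{6}\right)$ ($I{\left(H,D \right)} = D D \left(\left(H^{3}\right)^{2} + 2 \cdot 4\right) = D^{2} \left(H^{6} + 8\right) = D^{2} \left(8 + H^{6}\right)$)
$- I{\left(-2568,-186 \right)} = - \left(-186\right)^{2} \left(8 + \left(-2568\right)^{6}\right) = - 34596 \left(8 + 286794036411871002624\right) = - 34596 \cdot 286794036411871002632 = \left(-1\right) 9921926483705089207056672 = -9921926483705089207056672$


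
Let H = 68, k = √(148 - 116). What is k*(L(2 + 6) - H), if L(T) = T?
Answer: -240*√2 ≈ -339.41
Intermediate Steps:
k = 4*√2 (k = √32 = 4*√2 ≈ 5.6569)
k*(L(2 + 6) - H) = (4*√2)*((2 + 6) - 1*68) = (4*√2)*(8 - 68) = (4*√2)*(-60) = -240*√2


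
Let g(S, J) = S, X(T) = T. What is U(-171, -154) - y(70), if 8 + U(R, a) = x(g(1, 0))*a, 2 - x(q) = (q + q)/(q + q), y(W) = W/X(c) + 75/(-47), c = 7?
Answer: -8009/47 ≈ -170.40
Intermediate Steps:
y(W) = -75/47 + W/7 (y(W) = W/7 + 75/(-47) = W*(⅐) + 75*(-1/47) = W/7 - 75/47 = -75/47 + W/7)
x(q) = 1 (x(q) = 2 - (q + q)/(q + q) = 2 - 2*q/(2*q) = 2 - 2*q*1/(2*q) = 2 - 1*1 = 2 - 1 = 1)
U(R, a) = -8 + a (U(R, a) = -8 + 1*a = -8 + a)
U(-171, -154) - y(70) = (-8 - 154) - (-75/47 + (⅐)*70) = -162 - (-75/47 + 10) = -162 - 1*395/47 = -162 - 395/47 = -8009/47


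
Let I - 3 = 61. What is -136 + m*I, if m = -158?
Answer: -10248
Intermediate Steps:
I = 64 (I = 3 + 61 = 64)
-136 + m*I = -136 - 158*64 = -136 - 10112 = -10248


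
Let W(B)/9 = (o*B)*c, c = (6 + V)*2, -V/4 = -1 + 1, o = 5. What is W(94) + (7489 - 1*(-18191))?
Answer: 76440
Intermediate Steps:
V = 0 (V = -4*(-1 + 1) = -4*0 = 0)
c = 12 (c = (6 + 0)*2 = 6*2 = 12)
W(B) = 540*B (W(B) = 9*((5*B)*12) = 9*(60*B) = 540*B)
W(94) + (7489 - 1*(-18191)) = 540*94 + (7489 - 1*(-18191)) = 50760 + (7489 + 18191) = 50760 + 25680 = 76440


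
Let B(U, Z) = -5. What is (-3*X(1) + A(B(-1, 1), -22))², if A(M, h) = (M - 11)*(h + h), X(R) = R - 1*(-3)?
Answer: 478864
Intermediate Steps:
X(R) = 3 + R (X(R) = R + 3 = 3 + R)
A(M, h) = 2*h*(-11 + M) (A(M, h) = (-11 + M)*(2*h) = 2*h*(-11 + M))
(-3*X(1) + A(B(-1, 1), -22))² = (-3*(3 + 1) + 2*(-22)*(-11 - 5))² = (-3*4 + 2*(-22)*(-16))² = (-12 + 704)² = 692² = 478864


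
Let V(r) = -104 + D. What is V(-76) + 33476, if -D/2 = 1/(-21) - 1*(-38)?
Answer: 699218/21 ≈ 33296.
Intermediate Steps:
D = -1594/21 (D = -2*(1/(-21) - 1*(-38)) = -2*(-1/21 + 38) = -2*797/21 = -1594/21 ≈ -75.905)
V(r) = -3778/21 (V(r) = -104 - 1594/21 = -3778/21)
V(-76) + 33476 = -3778/21 + 33476 = 699218/21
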